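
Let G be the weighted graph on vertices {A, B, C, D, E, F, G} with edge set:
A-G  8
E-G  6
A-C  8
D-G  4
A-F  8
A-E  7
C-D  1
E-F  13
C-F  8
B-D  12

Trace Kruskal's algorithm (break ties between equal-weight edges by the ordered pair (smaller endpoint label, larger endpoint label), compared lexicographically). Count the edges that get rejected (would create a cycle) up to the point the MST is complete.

3

Sort edges by weight, then run Kruskal:
C-D (1): add — endpoints in different components.
D-G (4): add — endpoints in different components.
E-G (6): add — endpoints in different components.
A-E (7): add — endpoints in different components.
A-C (8): skip — A and C already connected.
A-F (8): add — endpoints in different components.
A-G (8): skip — A and G already connected.
C-F (8): skip — C and F already connected.
B-D (12): add — endpoints in different components.
Edges rejected before the tree was complete: 3.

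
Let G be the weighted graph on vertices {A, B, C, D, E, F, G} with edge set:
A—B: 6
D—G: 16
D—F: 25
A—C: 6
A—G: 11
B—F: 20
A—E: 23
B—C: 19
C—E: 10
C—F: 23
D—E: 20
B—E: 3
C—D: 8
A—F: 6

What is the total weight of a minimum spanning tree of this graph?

Sort edges by weight, then run Kruskal:
B—E (3): add. Components now {A} {B,E} {C} {D} {F} {G}
A—B (6): add. Components now {A,B,E} {C} {D} {F} {G}
A—C (6): add. Components now {A,B,C,E} {D} {F} {G}
A—F (6): add. Components now {A,B,C,E,F} {D} {G}
C—D (8): add. Components now {A,B,C,D,E,F} {G}
C—E (10): skip — C and E already connected.
A—G (11): add. Components now {A,B,C,D,E,F,G}
MST edges: B—E, A—B, A—C, A—F, C—D, A—G; total weight 3+6+6+6+8+11 = 40.

40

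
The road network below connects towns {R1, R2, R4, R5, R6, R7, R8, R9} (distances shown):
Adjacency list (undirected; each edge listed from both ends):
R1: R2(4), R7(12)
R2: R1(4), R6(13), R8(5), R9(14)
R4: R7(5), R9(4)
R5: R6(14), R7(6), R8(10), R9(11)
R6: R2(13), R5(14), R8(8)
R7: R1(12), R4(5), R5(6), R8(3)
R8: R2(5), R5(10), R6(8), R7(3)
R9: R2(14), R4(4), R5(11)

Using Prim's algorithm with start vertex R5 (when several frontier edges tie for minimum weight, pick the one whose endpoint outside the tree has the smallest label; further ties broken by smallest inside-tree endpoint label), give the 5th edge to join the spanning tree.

Prim's algorithm from R5:
Step 1: frontier [R5-R7 6, R5-R8 10, R5-R9 11, R5-R6 14] → take R5-R7 (6); add R7.
Step 2: frontier [R5-R8 10, R5-R9 11, R5-R6 14, R7-R8 3, R4-R7 5, R1-R7 12] → take R7-R8 (3); add R8.
Step 3: frontier [R5-R9 11, R5-R6 14, R4-R7 5, R1-R7 12, R2-R8 5, R6-R8 8] → take R2-R8 (5); add R2.
Step 4: frontier [R1-R2 4, R2-R6 13, R2-R9 14, R5-R9 11, R5-R6 14, R4-R7 5, R1-R7 12, R6-R8 8] → take R1-R2 (4); add R1.
Step 5: frontier [R2-R6 13, R2-R9 14, R5-R9 11, R5-R6 14, R4-R7 5, R6-R8 8] → take R4-R7 (5); add R4.
Step 6: frontier [R2-R6 13, R2-R9 14, R4-R9 4, R5-R9 11, R5-R6 14, R6-R8 8] → take R4-R9 (4); add R9.
Step 7: frontier [R2-R6 13, R5-R6 14, R6-R8 8] → take R6-R8 (8); add R6.
The 5th edge added is R4-R7.

R4-R7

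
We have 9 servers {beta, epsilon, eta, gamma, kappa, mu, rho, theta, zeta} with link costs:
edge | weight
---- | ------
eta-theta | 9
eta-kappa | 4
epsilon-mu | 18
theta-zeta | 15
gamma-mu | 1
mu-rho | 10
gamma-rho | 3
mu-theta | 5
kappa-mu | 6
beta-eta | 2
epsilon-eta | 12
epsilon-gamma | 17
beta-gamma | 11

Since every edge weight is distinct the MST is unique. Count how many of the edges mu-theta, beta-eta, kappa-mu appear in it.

Kruskal's algorithm — process edges by increasing weight (ties by edge label):
gamma-mu (1): add — endpoints in different components.
beta-eta (2): add — endpoints in different components.
gamma-rho (3): add — endpoints in different components.
eta-kappa (4): add — endpoints in different components.
mu-theta (5): add — endpoints in different components.
kappa-mu (6): add — endpoints in different components.
eta-theta (9): skip — theta and eta already connected.
mu-rho (10): skip — mu and rho already connected.
beta-gamma (11): skip — beta and gamma already connected.
epsilon-eta (12): add — endpoints in different components.
theta-zeta (15): add — endpoints in different components.
MST edge set: {gamma-mu, beta-eta, gamma-rho, eta-kappa, mu-theta, kappa-mu, epsilon-eta, theta-zeta}.
Of the listed edges, {mu-theta, beta-eta, kappa-mu} are in the MST → 3.

3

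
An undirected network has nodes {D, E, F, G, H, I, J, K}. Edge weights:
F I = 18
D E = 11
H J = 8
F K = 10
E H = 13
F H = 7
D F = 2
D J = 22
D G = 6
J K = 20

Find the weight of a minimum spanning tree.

Sort edges by weight, then run Kruskal:
D F (2): add — endpoints in different components.
D G (6): add — endpoints in different components.
F H (7): add — endpoints in different components.
H J (8): add — endpoints in different components.
F K (10): add — endpoints in different components.
D E (11): add — endpoints in different components.
E H (13): skip — E and H already connected.
F I (18): add — endpoints in different components.
MST edges: D F, D G, F H, H J, F K, D E, F I; total weight 2+6+7+8+10+11+18 = 62.

62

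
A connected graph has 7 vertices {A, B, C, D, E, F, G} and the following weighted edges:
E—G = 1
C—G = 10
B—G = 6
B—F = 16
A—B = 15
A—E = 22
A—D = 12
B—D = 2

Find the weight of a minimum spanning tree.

Kruskal's algorithm — process edges by increasing weight (ties by edge label):
E—G (1): add — endpoints in different components.
B—D (2): add — endpoints in different components.
B—G (6): add — endpoints in different components.
C—G (10): add — endpoints in different components.
A—D (12): add — endpoints in different components.
A—B (15): skip — A and B already connected.
B—F (16): add — endpoints in different components.
MST edges: E—G, B—D, B—G, C—G, A—D, B—F; total weight 1+2+6+10+12+16 = 47.

47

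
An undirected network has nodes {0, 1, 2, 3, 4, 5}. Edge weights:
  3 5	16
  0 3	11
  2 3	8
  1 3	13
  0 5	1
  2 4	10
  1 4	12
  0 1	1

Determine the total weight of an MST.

Kruskal's algorithm — process edges by increasing weight (ties by edge label):
0 1 (1): add — endpoints in different components.
0 5 (1): add — endpoints in different components.
2 3 (8): add — endpoints in different components.
2 4 (10): add — endpoints in different components.
0 3 (11): add — endpoints in different components.
MST edges: 0 1, 0 5, 2 3, 2 4, 0 3; total weight 1+1+8+10+11 = 31.

31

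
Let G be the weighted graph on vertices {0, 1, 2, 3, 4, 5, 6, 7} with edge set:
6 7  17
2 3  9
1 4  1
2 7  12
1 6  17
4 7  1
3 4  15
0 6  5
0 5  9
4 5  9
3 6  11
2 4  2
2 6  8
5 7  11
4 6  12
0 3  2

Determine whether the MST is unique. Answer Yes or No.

Kruskal: consider edges lightest-first.
1 4 (1): add — endpoints in different components.
4 7 (1): add — endpoints in different components.
0 3 (2): add — endpoints in different components.
2 4 (2): add — endpoints in different components.
0 6 (5): add — endpoints in different components.
2 6 (8): add — endpoints in different components.
0 5 (9): add — endpoints in different components.
Non-tree edge 4 5 has weight 9, equal to the heaviest edge on its tree cycle — swapping gives another MST of the same weight. Not unique.

No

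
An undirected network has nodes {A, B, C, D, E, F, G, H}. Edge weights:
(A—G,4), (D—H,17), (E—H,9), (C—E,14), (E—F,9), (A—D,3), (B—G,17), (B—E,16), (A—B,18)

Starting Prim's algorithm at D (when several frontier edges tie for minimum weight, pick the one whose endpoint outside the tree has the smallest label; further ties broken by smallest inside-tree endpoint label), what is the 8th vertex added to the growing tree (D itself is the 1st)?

Prim's algorithm from D:
Step 1: frontier [A—D 3, D—H 17] → take A—D (3); add A.
Step 2: frontier [A—G 4, A—B 18, D—H 17] → take A—G (4); add G.
Step 3: frontier [A—B 18, D—H 17, B—G 17] → take B—G (17); add B.
Step 4: frontier [B—E 16, D—H 17] → take B—E (16); add E.
Step 5: frontier [D—H 17, E—F 9, E—H 9, C—E 14] → take E—F (9); add F.
Step 6: frontier [D—H 17, E—H 9, C—E 14] → take E—H (9); add H.
Step 7: frontier [C—E 14] → take C—E (14); add C.
Vertex order: D, A, G, B, E, F, H, C. The 8th vertex is C.

C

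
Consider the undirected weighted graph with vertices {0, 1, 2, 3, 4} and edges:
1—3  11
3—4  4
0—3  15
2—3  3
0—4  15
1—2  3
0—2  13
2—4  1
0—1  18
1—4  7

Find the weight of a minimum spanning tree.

Prim, starting at 4.
Step 1: frontier [2—4 1, 3—4 4, 1—4 7, 0—4 15] → take 2—4 (1); add 2.
Step 2: frontier [1—2 3, 2—3 3, 0—2 13, 3—4 4, 1—4 7, 0—4 15] → take 1—2 (3); add 1.
Step 3: frontier [1—3 11, 0—1 18, 2—3 3, 0—2 13, 3—4 4, 0—4 15] → take 2—3 (3); add 3.
Step 4: frontier [0—1 18, 0—2 13, 0—3 15, 0—4 15] → take 0—2 (13); add 0.
MST edges: 2—4, 1—2, 2—3, 0—2; total weight 1+3+3+13 = 20.

20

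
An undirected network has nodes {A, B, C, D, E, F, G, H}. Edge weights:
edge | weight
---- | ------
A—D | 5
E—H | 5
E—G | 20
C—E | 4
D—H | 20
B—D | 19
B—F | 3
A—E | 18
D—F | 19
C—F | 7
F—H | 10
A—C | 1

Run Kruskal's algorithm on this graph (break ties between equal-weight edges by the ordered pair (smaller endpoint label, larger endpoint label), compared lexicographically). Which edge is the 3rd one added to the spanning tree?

Sort edges by weight, then run Kruskal:
A—C (1): add — endpoints in different components.
B—F (3): add — endpoints in different components.
C—E (4): add — endpoints in different components.
A—D (5): add — endpoints in different components.
E—H (5): add — endpoints in different components.
C—F (7): add — endpoints in different components.
F—H (10): skip — F and H already connected.
A—E (18): skip — A and E already connected.
B—D (19): skip — B and D already connected.
D—F (19): skip — D and F already connected.
D—H (20): skip — D and H already connected.
E—G (20): add — endpoints in different components.
The 3rd edge added is C—E.

C-E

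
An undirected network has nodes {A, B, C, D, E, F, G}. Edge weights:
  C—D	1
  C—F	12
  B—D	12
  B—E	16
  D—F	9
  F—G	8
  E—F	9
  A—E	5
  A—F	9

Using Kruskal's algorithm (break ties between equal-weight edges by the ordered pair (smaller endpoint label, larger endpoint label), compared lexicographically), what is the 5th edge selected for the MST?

Kruskal's algorithm — process edges by increasing weight (ties by edge label):
C—D (1): add — endpoints in different components.
A—E (5): add — endpoints in different components.
F—G (8): add — endpoints in different components.
A—F (9): add — endpoints in different components.
D—F (9): add — endpoints in different components.
E—F (9): skip — E and F already connected.
B—D (12): add — endpoints in different components.
The 5th edge added is D—F.

D-F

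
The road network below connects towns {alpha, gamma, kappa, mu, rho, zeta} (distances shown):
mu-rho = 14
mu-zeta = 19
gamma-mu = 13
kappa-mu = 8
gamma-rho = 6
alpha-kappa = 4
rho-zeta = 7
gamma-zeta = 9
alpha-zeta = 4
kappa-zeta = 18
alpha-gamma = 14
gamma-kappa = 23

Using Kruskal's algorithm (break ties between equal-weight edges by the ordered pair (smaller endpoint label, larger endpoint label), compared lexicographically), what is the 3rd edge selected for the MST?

Kruskal: consider edges lightest-first.
alpha-kappa (4): add — endpoints in different components.
alpha-zeta (4): add — endpoints in different components.
gamma-rho (6): add — endpoints in different components.
rho-zeta (7): add — endpoints in different components.
kappa-mu (8): add — endpoints in different components.
The 3rd edge added is gamma-rho.

gamma-rho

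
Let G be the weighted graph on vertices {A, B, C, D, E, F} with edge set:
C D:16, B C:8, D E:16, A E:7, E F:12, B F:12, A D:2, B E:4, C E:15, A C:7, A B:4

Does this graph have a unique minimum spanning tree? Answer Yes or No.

Sort edges by weight, then run Kruskal:
A D (2): add. Components now {A,D} {B} {C} {E} {F}
A B (4): add. Components now {A,B,D} {C} {E} {F}
B E (4): add. Components now {A,B,D,E} {C} {F}
A C (7): add. Components now {A,B,C,D,E} {F}
A E (7): skip — A and E already connected.
B C (8): skip — B and C already connected.
B F (12): add. Components now {A,B,C,D,E,F}
Non-tree edge E F has weight 12, equal to the heaviest edge on its tree cycle — swapping gives another MST of the same weight. Not unique.

No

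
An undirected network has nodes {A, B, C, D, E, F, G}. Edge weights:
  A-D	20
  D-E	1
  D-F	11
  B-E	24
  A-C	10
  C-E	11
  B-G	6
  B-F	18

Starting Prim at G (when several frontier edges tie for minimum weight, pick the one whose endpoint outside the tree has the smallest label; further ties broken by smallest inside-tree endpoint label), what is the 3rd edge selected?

Prim, starting at G.
Step 1: cheapest edge leaving the tree is B-G (6); add B.
Step 2: cheapest edge leaving the tree is B-F (18); add F.
Step 3: cheapest edge leaving the tree is D-F (11); add D.
Step 4: cheapest edge leaving the tree is D-E (1); add E.
Step 5: cheapest edge leaving the tree is C-E (11); add C.
Step 6: cheapest edge leaving the tree is A-C (10); add A.
The 3rd edge added is D-F.

D-F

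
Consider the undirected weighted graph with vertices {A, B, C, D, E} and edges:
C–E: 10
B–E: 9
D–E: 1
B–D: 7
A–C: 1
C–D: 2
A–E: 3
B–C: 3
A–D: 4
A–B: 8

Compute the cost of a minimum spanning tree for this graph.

7

Prim's algorithm from B:
Step 1: frontier [B–C 3, B–D 7, A–B 8, B–E 9] → take B–C (3); add C.
Step 2: frontier [B–D 7, A–B 8, B–E 9, A–C 1, C–D 2, C–E 10] → take A–C (1); add A.
Step 3: frontier [A–E 3, A–D 4, B–D 7, B–E 9, C–D 2, C–E 10] → take C–D (2); add D.
Step 4: frontier [A–E 3, B–E 9, C–E 10, D–E 1] → take D–E (1); add E.
MST edges: B–C, A–C, C–D, D–E; total weight 3+1+2+1 = 7.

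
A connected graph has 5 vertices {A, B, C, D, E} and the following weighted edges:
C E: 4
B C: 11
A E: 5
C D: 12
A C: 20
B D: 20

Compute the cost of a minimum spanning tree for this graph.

32

Sort edges by weight, then run Kruskal:
C E (4): add. Components now {A} {B} {C,E} {D}
A E (5): add. Components now {A,C,E} {B} {D}
B C (11): add. Components now {A,B,C,E} {D}
C D (12): add. Components now {A,B,C,D,E}
MST edges: C E, A E, B C, C D; total weight 4+5+11+12 = 32.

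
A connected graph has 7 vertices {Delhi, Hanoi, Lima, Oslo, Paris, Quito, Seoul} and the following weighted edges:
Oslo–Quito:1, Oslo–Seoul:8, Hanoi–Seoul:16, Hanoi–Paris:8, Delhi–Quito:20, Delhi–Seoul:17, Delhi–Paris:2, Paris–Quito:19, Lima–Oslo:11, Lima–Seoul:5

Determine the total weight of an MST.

40

Prim's algorithm from Lima:
Step 1: frontier [Lima–Seoul 5, Lima–Oslo 11] → take Lima–Seoul (5); add Seoul.
Step 2: frontier [Lima–Oslo 11, Oslo–Seoul 8, Hanoi–Seoul 16, Delhi–Seoul 17] → take Oslo–Seoul (8); add Oslo.
Step 3: frontier [Oslo–Quito 1, Hanoi–Seoul 16, Delhi–Seoul 17] → take Oslo–Quito (1); add Quito.
Step 4: frontier [Paris–Quito 19, Delhi–Quito 20, Hanoi–Seoul 16, Delhi–Seoul 17] → take Hanoi–Seoul (16); add Hanoi.
Step 5: frontier [Hanoi–Paris 8, Paris–Quito 19, Delhi–Quito 20, Delhi–Seoul 17] → take Hanoi–Paris (8); add Paris.
Step 6: frontier [Delhi–Paris 2, Delhi–Quito 20, Delhi–Seoul 17] → take Delhi–Paris (2); add Delhi.
MST edges: Lima–Seoul, Oslo–Seoul, Oslo–Quito, Hanoi–Seoul, Hanoi–Paris, Delhi–Paris; total weight 5+8+1+16+8+2 = 40.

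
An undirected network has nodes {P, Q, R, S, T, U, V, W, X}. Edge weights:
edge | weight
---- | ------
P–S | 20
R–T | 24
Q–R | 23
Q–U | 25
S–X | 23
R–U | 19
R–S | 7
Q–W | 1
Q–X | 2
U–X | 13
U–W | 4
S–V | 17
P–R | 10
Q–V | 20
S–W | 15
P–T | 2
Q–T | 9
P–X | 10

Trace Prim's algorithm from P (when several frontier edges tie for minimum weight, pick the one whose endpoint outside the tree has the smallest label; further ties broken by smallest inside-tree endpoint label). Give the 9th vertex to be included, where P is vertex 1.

V

Prim's algorithm from P:
Step 1: cheapest edge leaving the tree is P–T (2); add T.
Step 2: cheapest edge leaving the tree is Q–T (9); add Q.
Step 3: cheapest edge leaving the tree is Q–W (1); add W.
Step 4: cheapest edge leaving the tree is Q–X (2); add X.
Step 5: cheapest edge leaving the tree is U–W (4); add U.
Step 6: cheapest edge leaving the tree is P–R (10); add R.
Step 7: cheapest edge leaving the tree is R–S (7); add S.
Step 8: cheapest edge leaving the tree is S–V (17); add V.
Vertex order: P, T, Q, W, X, U, R, S, V. The 9th vertex is V.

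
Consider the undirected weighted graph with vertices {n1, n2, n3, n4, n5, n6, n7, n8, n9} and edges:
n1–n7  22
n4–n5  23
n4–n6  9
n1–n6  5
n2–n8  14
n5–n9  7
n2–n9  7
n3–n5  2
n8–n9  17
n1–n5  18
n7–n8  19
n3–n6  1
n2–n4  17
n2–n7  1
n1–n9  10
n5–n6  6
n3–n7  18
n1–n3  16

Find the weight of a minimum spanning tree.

46

Kruskal: consider edges lightest-first.
n2–n7 (1): add — endpoints in different components.
n3–n6 (1): add — endpoints in different components.
n3–n5 (2): add — endpoints in different components.
n1–n6 (5): add — endpoints in different components.
n5–n6 (6): skip — n6 and n5 already connected.
n2–n9 (7): add — endpoints in different components.
n5–n9 (7): add — endpoints in different components.
n4–n6 (9): add — endpoints in different components.
n1–n9 (10): skip — n9 and n1 already connected.
n2–n8 (14): add — endpoints in different components.
MST edges: n2–n7, n3–n6, n3–n5, n1–n6, n2–n9, n5–n9, n4–n6, n2–n8; total weight 1+1+2+5+7+7+9+14 = 46.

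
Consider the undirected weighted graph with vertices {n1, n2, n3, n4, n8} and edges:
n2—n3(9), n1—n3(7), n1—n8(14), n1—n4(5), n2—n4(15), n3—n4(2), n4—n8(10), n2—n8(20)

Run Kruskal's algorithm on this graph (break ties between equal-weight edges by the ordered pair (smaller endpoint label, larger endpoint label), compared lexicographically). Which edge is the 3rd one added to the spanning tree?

Kruskal's algorithm — process edges by increasing weight (ties by edge label):
n3—n4 (2): add. Components now {n3,n4} {n2} {n8} {n1}
n1—n4 (5): add. Components now {n1,n3,n4} {n2} {n8}
n1—n3 (7): skip — n3 and n1 already connected.
n2—n3 (9): add. Components now {n1,n2,n3,n4} {n8}
n4—n8 (10): add. Components now {n1,n2,n3,n4,n8}
The 3rd edge added is n2—n3.

n2-n3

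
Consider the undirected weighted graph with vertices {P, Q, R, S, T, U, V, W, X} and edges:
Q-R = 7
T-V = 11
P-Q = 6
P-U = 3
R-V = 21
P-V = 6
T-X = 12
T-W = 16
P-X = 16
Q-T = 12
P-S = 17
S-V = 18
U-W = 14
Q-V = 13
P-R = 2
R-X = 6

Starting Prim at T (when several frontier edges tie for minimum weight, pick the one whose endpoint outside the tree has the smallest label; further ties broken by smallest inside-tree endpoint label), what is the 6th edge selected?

Grow the tree from T using Prim:
Step 1: cheapest edge leaving the tree is T-V (11); add V.
Step 2: cheapest edge leaving the tree is P-V (6); add P.
Step 3: cheapest edge leaving the tree is P-R (2); add R.
Step 4: cheapest edge leaving the tree is P-U (3); add U.
Step 5: cheapest edge leaving the tree is P-Q (6); add Q.
Step 6: cheapest edge leaving the tree is R-X (6); add X.
Step 7: cheapest edge leaving the tree is U-W (14); add W.
Step 8: cheapest edge leaving the tree is P-S (17); add S.
The 6th edge added is R-X.

R-X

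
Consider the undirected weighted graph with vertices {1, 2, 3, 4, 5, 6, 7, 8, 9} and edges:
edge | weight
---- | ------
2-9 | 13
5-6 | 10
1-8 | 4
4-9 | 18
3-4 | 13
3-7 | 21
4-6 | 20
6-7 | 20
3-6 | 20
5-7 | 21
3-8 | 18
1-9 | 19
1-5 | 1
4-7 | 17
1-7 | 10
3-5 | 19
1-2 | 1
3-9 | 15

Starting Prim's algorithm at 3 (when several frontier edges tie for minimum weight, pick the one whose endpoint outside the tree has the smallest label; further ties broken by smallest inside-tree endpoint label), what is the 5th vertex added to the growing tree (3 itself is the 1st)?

1

Grow the tree from 3 using Prim:
Step 1: cheapest edge leaving the tree is 3-4 (13); add 4.
Step 2: cheapest edge leaving the tree is 3-9 (15); add 9.
Step 3: cheapest edge leaving the tree is 2-9 (13); add 2.
Step 4: cheapest edge leaving the tree is 1-2 (1); add 1.
Step 5: cheapest edge leaving the tree is 1-5 (1); add 5.
Step 6: cheapest edge leaving the tree is 1-8 (4); add 8.
Step 7: cheapest edge leaving the tree is 5-6 (10); add 6.
Step 8: cheapest edge leaving the tree is 1-7 (10); add 7.
Vertex order: 3, 4, 9, 2, 1, 5, 8, 6, 7. The 5th vertex is 1.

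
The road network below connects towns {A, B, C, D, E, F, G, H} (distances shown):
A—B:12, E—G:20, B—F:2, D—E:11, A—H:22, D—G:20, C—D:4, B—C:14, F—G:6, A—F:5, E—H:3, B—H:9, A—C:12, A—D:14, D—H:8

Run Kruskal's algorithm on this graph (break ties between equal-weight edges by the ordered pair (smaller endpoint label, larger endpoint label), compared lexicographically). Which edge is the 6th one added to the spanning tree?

D-H

Sort edges by weight, then run Kruskal:
B—F (2): add — endpoints in different components.
E—H (3): add — endpoints in different components.
C—D (4): add — endpoints in different components.
A—F (5): add — endpoints in different components.
F—G (6): add — endpoints in different components.
D—H (8): add — endpoints in different components.
B—H (9): add — endpoints in different components.
The 6th edge added is D—H.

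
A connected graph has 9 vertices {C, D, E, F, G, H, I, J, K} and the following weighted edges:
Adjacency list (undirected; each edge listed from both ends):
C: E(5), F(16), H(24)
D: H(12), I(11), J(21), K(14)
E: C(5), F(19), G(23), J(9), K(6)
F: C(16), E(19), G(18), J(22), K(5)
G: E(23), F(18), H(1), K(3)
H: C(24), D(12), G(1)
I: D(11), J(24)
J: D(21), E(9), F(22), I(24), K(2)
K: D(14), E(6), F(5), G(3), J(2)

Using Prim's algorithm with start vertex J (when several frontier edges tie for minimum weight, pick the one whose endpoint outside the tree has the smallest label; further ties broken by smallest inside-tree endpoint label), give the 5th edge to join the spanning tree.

E-K

Prim, starting at J.
Step 1: cheapest edge leaving the tree is J—K (2); add K.
Step 2: cheapest edge leaving the tree is G—K (3); add G.
Step 3: cheapest edge leaving the tree is G—H (1); add H.
Step 4: cheapest edge leaving the tree is F—K (5); add F.
Step 5: cheapest edge leaving the tree is E—K (6); add E.
Step 6: cheapest edge leaving the tree is C—E (5); add C.
Step 7: cheapest edge leaving the tree is D—H (12); add D.
Step 8: cheapest edge leaving the tree is D—I (11); add I.
The 5th edge added is E—K.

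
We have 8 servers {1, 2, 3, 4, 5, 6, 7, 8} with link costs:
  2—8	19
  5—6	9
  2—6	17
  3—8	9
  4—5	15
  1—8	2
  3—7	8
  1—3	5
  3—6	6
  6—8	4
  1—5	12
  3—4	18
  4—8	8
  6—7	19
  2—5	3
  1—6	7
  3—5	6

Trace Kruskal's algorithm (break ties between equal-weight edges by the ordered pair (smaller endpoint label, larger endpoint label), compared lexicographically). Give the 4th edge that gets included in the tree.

Kruskal's algorithm — process edges by increasing weight (ties by edge label):
1—8 (2): add — endpoints in different components.
2—5 (3): add — endpoints in different components.
6—8 (4): add — endpoints in different components.
1—3 (5): add — endpoints in different components.
3—5 (6): add — endpoints in different components.
3—6 (6): skip — 3 and 6 already connected.
1—6 (7): skip — 1 and 6 already connected.
3—7 (8): add — endpoints in different components.
4—8 (8): add — endpoints in different components.
The 4th edge added is 1—3.

1-3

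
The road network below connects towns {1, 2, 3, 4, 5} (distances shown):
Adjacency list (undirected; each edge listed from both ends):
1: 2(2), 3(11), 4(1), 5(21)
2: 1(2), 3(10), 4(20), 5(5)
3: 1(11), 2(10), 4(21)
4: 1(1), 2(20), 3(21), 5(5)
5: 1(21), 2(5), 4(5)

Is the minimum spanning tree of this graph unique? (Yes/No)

No

Sort edges by weight, then run Kruskal:
1–4 (1): add. Components now {1,4} {2} {3} {5}
1–2 (2): add. Components now {1,2,4} {3} {5}
2–5 (5): add. Components now {1,2,4,5} {3}
4–5 (5): skip — 4 and 5 already connected.
2–3 (10): add. Components now {1,2,3,4,5}
Non-tree edge 4–5 has weight 5, equal to the heaviest edge on its tree cycle — swapping gives another MST of the same weight. Not unique.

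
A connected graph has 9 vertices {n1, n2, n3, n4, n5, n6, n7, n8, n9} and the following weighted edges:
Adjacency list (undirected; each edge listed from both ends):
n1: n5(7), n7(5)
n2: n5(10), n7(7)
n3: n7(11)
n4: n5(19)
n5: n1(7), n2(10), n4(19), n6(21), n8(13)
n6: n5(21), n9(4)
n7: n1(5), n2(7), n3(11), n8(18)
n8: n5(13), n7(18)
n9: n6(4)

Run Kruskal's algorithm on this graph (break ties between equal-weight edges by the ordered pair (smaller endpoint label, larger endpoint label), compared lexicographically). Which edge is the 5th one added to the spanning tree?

n3-n7

Kruskal's algorithm — process edges by increasing weight (ties by edge label):
n6—n9 (4): add — endpoints in different components.
n1—n7 (5): add — endpoints in different components.
n1—n5 (7): add — endpoints in different components.
n2—n7 (7): add — endpoints in different components.
n2—n5 (10): skip — n2 and n5 already connected.
n3—n7 (11): add — endpoints in different components.
n5—n8 (13): add — endpoints in different components.
n7—n8 (18): skip — n8 and n7 already connected.
n4—n5 (19): add — endpoints in different components.
n5—n6 (21): add — endpoints in different components.
The 5th edge added is n3—n7.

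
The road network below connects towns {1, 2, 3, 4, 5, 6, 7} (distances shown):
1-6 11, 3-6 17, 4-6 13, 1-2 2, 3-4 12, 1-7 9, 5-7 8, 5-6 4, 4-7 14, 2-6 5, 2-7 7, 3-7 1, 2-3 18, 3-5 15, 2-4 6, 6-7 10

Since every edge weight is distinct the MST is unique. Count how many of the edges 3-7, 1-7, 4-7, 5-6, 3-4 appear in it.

2

Kruskal's algorithm — process edges by increasing weight (ties by edge label):
3-7 (1): add. Components now {1} {2} {3,7} {4} {5} {6}
1-2 (2): add. Components now {1,2} {3,7} {4} {5} {6}
5-6 (4): add. Components now {1,2} {3,7} {4} {5,6}
2-6 (5): add. Components now {1,2,5,6} {3,7} {4}
2-4 (6): add. Components now {1,2,4,5,6} {3,7}
2-7 (7): add. Components now {1,2,3,4,5,6,7}
MST edge set: {3-7, 1-2, 5-6, 2-6, 2-4, 2-7}.
Of the listed edges, {3-7, 5-6} are in the MST → 2.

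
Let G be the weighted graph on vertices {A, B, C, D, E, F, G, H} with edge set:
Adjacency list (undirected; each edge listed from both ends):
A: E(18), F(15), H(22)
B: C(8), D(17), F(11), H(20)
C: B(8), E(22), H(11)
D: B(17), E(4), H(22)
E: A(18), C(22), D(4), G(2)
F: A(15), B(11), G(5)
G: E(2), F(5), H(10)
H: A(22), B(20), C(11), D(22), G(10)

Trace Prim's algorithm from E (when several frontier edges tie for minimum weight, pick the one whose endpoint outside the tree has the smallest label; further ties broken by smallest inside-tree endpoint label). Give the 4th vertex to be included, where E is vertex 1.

F

Prim's algorithm from E:
Step 1: frontier [E-G 2, D-E 4, A-E 18, C-E 22] → take E-G (2); add G.
Step 2: frontier [D-E 4, A-E 18, C-E 22, F-G 5, G-H 10] → take D-E (4); add D.
Step 3: frontier [B-D 17, D-H 22, A-E 18, C-E 22, F-G 5, G-H 10] → take F-G (5); add F.
Step 4: frontier [B-D 17, D-H 22, A-E 18, C-E 22, B-F 11, A-F 15, G-H 10] → take G-H (10); add H.
Step 5: frontier [B-D 17, A-E 18, C-E 22, B-F 11, A-F 15, C-H 11, B-H 20, A-H 22] → take B-F (11); add B.
Step 6: frontier [B-C 8, A-E 18, C-E 22, A-F 15, C-H 11, A-H 22] → take B-C (8); add C.
Step 7: frontier [A-E 18, A-F 15, A-H 22] → take A-F (15); add A.
Vertex order: E, G, D, F, H, B, C, A. The 4th vertex is F.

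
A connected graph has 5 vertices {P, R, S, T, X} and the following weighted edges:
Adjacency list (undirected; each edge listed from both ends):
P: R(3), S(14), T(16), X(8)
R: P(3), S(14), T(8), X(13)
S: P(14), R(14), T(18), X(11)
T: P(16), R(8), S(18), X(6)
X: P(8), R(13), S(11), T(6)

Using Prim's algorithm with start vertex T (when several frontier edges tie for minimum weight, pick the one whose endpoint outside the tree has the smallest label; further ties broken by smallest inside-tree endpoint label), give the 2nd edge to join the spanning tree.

Prim, starting at T.
Step 1: frontier [T X 6, R T 8, P T 16, S T 18] → take T X (6); add X.
Step 2: frontier [R T 8, P T 16, S T 18, P X 8, S X 11, R X 13] → take P X (8); add P.
Step 3: frontier [P R 3, P S 14, R T 8, S T 18, S X 11, R X 13] → take P R (3); add R.
Step 4: frontier [P S 14, R S 14, S T 18, S X 11] → take S X (11); add S.
The 2nd edge added is P X.

P-X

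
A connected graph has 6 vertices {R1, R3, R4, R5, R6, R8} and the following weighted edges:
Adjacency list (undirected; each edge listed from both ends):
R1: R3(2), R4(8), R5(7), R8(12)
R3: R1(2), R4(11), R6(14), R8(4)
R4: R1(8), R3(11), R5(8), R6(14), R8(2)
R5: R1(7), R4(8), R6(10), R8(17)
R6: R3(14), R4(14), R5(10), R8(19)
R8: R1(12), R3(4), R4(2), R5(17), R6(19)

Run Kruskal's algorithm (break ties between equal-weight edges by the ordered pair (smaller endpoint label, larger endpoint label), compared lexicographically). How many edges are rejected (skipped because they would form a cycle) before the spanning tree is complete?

2

Kruskal's algorithm — process edges by increasing weight (ties by edge label):
R1 R3 (2): add. Components now {R8} {R5} {R6} {R4} {R1,R3}
R4 R8 (2): add. Components now {R4,R8} {R5} {R6} {R1,R3}
R3 R8 (4): add. Components now {R1,R3,R4,R8} {R5} {R6}
R1 R5 (7): add. Components now {R1,R3,R4,R5,R8} {R6}
R1 R4 (8): skip — R4 and R1 already connected.
R4 R5 (8): skip — R5 and R4 already connected.
R5 R6 (10): add. Components now {R1,R3,R4,R5,R6,R8}
Edges rejected before the tree was complete: 2.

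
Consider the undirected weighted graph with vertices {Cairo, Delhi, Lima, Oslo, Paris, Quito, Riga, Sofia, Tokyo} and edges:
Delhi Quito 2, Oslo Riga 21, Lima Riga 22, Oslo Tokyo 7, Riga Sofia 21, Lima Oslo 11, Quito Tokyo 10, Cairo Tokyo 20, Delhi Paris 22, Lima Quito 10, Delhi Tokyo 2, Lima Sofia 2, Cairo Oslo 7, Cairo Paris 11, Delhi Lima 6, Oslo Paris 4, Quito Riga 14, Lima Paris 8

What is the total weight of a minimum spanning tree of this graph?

Kruskal's algorithm — process edges by increasing weight (ties by edge label):
Delhi Quito (2): add — endpoints in different components.
Delhi Tokyo (2): add — endpoints in different components.
Lima Sofia (2): add — endpoints in different components.
Oslo Paris (4): add — endpoints in different components.
Delhi Lima (6): add — endpoints in different components.
Cairo Oslo (7): add — endpoints in different components.
Oslo Tokyo (7): add — endpoints in different components.
Lima Paris (8): skip — Lima and Paris already connected.
Lima Quito (10): skip — Quito and Lima already connected.
Quito Tokyo (10): skip — Quito and Tokyo already connected.
Cairo Paris (11): skip — Paris and Cairo already connected.
Lima Oslo (11): skip — Lima and Oslo already connected.
Quito Riga (14): add — endpoints in different components.
MST edges: Delhi Quito, Delhi Tokyo, Lima Sofia, Oslo Paris, Delhi Lima, Cairo Oslo, Oslo Tokyo, Quito Riga; total weight 2+2+2+4+6+7+7+14 = 44.

44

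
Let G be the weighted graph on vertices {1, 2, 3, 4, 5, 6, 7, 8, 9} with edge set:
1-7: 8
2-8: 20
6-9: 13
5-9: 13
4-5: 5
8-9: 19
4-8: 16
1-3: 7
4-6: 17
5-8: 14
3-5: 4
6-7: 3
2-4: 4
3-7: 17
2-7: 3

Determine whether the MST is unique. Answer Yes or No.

No

Kruskal: consider edges lightest-first.
2-7 (3): add — endpoints in different components.
6-7 (3): add — endpoints in different components.
2-4 (4): add — endpoints in different components.
3-5 (4): add — endpoints in different components.
4-5 (5): add — endpoints in different components.
1-3 (7): add — endpoints in different components.
1-7 (8): skip — 1 and 7 already connected.
5-9 (13): add — endpoints in different components.
6-9 (13): skip — 6 and 9 already connected.
5-8 (14): add — endpoints in different components.
Non-tree edge 6-9 has weight 13, equal to the heaviest edge on its tree cycle — swapping gives another MST of the same weight. Not unique.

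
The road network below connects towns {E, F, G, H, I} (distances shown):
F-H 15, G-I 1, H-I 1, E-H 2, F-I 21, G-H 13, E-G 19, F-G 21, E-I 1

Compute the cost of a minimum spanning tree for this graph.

18

Prim's algorithm from H:
Step 1: frontier [H-I 1, E-H 2, G-H 13, F-H 15] → take H-I (1); add I.
Step 2: frontier [E-H 2, G-H 13, F-H 15, E-I 1, G-I 1, F-I 21] → take E-I (1); add E.
Step 3: frontier [E-G 19, G-H 13, F-H 15, G-I 1, F-I 21] → take G-I (1); add G.
Step 4: frontier [F-G 21, F-H 15, F-I 21] → take F-H (15); add F.
MST edges: H-I, E-I, G-I, F-H; total weight 1+1+1+15 = 18.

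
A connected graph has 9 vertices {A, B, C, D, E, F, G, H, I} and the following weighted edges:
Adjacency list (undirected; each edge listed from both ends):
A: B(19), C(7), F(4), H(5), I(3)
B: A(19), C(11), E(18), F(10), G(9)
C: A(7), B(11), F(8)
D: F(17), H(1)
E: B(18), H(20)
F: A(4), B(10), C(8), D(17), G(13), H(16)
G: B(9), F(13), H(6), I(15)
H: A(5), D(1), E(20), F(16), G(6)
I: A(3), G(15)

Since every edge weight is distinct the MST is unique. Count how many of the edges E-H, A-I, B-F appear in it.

Sort edges by weight, then run Kruskal:
D-H (1): add — endpoints in different components.
A-I (3): add — endpoints in different components.
A-F (4): add — endpoints in different components.
A-H (5): add — endpoints in different components.
G-H (6): add — endpoints in different components.
A-C (7): add — endpoints in different components.
C-F (8): skip — C and F already connected.
B-G (9): add — endpoints in different components.
B-F (10): skip — B and F already connected.
B-C (11): skip — B and C already connected.
F-G (13): skip — F and G already connected.
G-I (15): skip — G and I already connected.
F-H (16): skip — F and H already connected.
D-F (17): skip — D and F already connected.
B-E (18): add — endpoints in different components.
MST edge set: {D-H, A-I, A-F, A-H, G-H, A-C, B-G, B-E}.
Of the listed edges, {A-I} are in the MST → 1.

1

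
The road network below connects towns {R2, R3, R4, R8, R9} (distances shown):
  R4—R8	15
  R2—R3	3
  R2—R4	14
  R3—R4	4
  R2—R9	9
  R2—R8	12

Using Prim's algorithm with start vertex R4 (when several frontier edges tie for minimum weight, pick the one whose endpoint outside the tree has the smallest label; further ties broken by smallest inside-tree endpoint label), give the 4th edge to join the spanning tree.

Grow the tree from R4 using Prim:
Step 1: cheapest edge leaving the tree is R3—R4 (4); add R3.
Step 2: cheapest edge leaving the tree is R2—R3 (3); add R2.
Step 3: cheapest edge leaving the tree is R2—R9 (9); add R9.
Step 4: cheapest edge leaving the tree is R2—R8 (12); add R8.
The 4th edge added is R2—R8.

R2-R8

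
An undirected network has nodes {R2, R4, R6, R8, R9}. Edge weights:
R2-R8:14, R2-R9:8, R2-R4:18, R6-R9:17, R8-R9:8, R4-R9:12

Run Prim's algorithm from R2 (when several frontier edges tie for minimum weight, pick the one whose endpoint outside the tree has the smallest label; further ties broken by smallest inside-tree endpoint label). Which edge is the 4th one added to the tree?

Prim, starting at R2.
Step 1: frontier [R2-R9 8, R2-R8 14, R2-R4 18] → take R2-R9 (8); add R9.
Step 2: frontier [R2-R8 14, R2-R4 18, R8-R9 8, R4-R9 12, R6-R9 17] → take R8-R9 (8); add R8.
Step 3: frontier [R2-R4 18, R4-R9 12, R6-R9 17] → take R4-R9 (12); add R4.
Step 4: frontier [R6-R9 17] → take R6-R9 (17); add R6.
The 4th edge added is R6-R9.

R6-R9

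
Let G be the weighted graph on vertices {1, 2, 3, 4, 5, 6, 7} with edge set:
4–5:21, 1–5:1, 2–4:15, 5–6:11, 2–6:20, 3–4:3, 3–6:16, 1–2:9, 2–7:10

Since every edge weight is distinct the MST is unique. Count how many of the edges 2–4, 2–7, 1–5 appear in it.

3

Sort edges by weight, then run Kruskal:
1–5 (1): add. Components now {1,5} {2} {3} {4} {6} {7}
3–4 (3): add. Components now {1,5} {2} {3,4} {6} {7}
1–2 (9): add. Components now {1,2,5} {3,4} {6} {7}
2–7 (10): add. Components now {1,2,5,7} {3,4} {6}
5–6 (11): add. Components now {1,2,5,6,7} {3,4}
2–4 (15): add. Components now {1,2,3,4,5,6,7}
MST edge set: {1–5, 3–4, 1–2, 2–7, 5–6, 2–4}.
Of the listed edges, {2–4, 2–7, 1–5} are in the MST → 3.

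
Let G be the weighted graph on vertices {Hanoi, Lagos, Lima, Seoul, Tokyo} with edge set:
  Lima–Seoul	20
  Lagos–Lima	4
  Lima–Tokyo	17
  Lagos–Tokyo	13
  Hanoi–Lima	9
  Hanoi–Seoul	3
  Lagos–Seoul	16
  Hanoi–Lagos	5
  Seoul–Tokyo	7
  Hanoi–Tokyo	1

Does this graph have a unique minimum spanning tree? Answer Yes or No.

Kruskal: consider edges lightest-first.
Hanoi–Tokyo (1): add. Components now {Lagos} {Seoul} {Lima} {Hanoi,Tokyo}
Hanoi–Seoul (3): add. Components now {Lagos} {Hanoi,Seoul,Tokyo} {Lima}
Lagos–Lima (4): add. Components now {Lagos,Lima} {Hanoi,Seoul,Tokyo}
Hanoi–Lagos (5): add. Components now {Hanoi,Lagos,Lima,Seoul,Tokyo}
Every non-tree edge has weight strictly greater than the heaviest edge on the tree path between its endpoints, so the MST is unique.

Yes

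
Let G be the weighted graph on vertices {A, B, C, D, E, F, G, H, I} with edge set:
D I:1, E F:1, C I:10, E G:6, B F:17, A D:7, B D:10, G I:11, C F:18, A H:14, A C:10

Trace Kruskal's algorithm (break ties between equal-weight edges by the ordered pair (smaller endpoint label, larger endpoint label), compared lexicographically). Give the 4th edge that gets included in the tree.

Kruskal: consider edges lightest-first.
D I (1): add — endpoints in different components.
E F (1): add — endpoints in different components.
E G (6): add — endpoints in different components.
A D (7): add — endpoints in different components.
A C (10): add — endpoints in different components.
B D (10): add — endpoints in different components.
C I (10): skip — C and I already connected.
G I (11): add — endpoints in different components.
A H (14): add — endpoints in different components.
The 4th edge added is A D.

A-D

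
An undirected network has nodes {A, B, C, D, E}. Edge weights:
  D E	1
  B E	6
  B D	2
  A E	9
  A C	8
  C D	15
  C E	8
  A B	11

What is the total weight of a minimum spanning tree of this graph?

19

Kruskal's algorithm — process edges by increasing weight (ties by edge label):
D E (1): add. Components now {A} {B} {C} {D,E}
B D (2): add. Components now {A} {B,D,E} {C}
B E (6): skip — B and E already connected.
A C (8): add. Components now {A,C} {B,D,E}
C E (8): add. Components now {A,B,C,D,E}
MST edges: D E, B D, A C, C E; total weight 1+2+8+8 = 19.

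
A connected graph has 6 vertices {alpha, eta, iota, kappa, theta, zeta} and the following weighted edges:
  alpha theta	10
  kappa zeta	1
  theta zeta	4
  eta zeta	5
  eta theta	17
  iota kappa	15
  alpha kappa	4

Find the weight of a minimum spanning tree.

Prim's algorithm from iota:
Step 1: frontier [iota kappa 15] → take iota kappa (15); add kappa.
Step 2: frontier [kappa zeta 1, alpha kappa 4] → take kappa zeta (1); add zeta.
Step 3: frontier [alpha kappa 4, theta zeta 4, eta zeta 5] → take alpha kappa (4); add alpha.
Step 4: frontier [alpha theta 10, theta zeta 4, eta zeta 5] → take theta zeta (4); add theta.
Step 5: frontier [eta theta 17, eta zeta 5] → take eta zeta (5); add eta.
MST edges: iota kappa, kappa zeta, alpha kappa, theta zeta, eta zeta; total weight 15+1+4+4+5 = 29.

29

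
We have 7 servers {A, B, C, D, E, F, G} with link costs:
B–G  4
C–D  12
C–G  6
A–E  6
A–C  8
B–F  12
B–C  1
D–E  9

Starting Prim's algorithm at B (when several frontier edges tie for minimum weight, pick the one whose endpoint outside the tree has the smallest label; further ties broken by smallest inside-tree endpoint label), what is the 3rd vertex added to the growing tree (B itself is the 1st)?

G

Grow the tree from B using Prim:
Step 1: frontier [B–C 1, B–G 4, B–F 12] → take B–C (1); add C.
Step 2: frontier [B–G 4, B–F 12, C–G 6, A–C 8, C–D 12] → take B–G (4); add G.
Step 3: frontier [B–F 12, A–C 8, C–D 12] → take A–C (8); add A.
Step 4: frontier [A–E 6, B–F 12, C–D 12] → take A–E (6); add E.
Step 5: frontier [B–F 12, C–D 12, D–E 9] → take D–E (9); add D.
Step 6: frontier [B–F 12] → take B–F (12); add F.
Vertex order: B, C, G, A, E, D, F. The 3rd vertex is G.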